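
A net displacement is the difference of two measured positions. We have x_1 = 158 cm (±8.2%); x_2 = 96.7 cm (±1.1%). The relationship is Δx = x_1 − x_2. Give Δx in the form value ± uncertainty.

61.3 ± 13.0 cm

Absolute uncertainties add in quadrature for a linear combination:
  (δx_1)² = 168;  (δx_2)² = 1.13
δΔx = √(169) = 13.0 cm
Δx = 61.3 cm.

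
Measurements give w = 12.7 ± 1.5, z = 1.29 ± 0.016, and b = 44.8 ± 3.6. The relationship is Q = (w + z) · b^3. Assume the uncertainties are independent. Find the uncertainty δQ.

Let u = w + z = 14.0. δu = √(δw² + δz²) = √(2.25 + 0.000256) = 1.50, so δu/u = 0.107.
Q is then a monomial in u, b:
δQ/Q = √((δu/u)² + (3·δb/b)²) = √(0.0115 + 0.0581) = 0.264
Q = 1.26e+06, so δQ = 0.264 × 1.26e+06 = 3.32e+05.

3.32e+05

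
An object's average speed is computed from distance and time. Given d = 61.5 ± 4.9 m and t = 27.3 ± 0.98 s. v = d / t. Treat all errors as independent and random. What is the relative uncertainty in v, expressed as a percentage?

v is a product of powers, so relative uncertainties combine in quadrature:
  (1·δd/d)² = (1×0.0797)² = 0.00635;  (-1·δt/t)² = (-1×0.0359)² = 0.00129
δv/v = √(0.00764) = 0.0874

8.74%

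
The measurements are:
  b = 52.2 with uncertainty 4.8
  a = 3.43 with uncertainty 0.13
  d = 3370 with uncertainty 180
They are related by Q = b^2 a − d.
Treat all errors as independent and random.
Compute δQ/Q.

0.295

Let p = b^2·a = 9350. δp/p = √((2·δb/b)² + (1·δa/a)²) = √(0.0338 + 0.00144) = 0.188, so δp = 1750.
Q = p − d: δQ = √(δp² + δd²) = √(3.08e+06 + 32400) = 1760
Q = 5980, so δQ/Q = 1760/5980 = 0.295.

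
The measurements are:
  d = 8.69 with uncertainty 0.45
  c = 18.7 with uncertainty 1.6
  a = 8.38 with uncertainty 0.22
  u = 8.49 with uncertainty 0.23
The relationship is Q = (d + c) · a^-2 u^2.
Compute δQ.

2.72

Let w = d + c = 27.4. δw = √(δd² + δc²) = √(0.203 + 2.56) = 1.66, so δw/w = 0.0607.
Q is then a monomial in w, a, u:
δQ/Q = √((δw/w)² + (-2·δa/a)² + (2·δu/u)²) = √(0.00368 + 0.00276 + 0.00294) = 0.0968
Q = 28.1, so δQ = 0.0968 × 28.1 = 2.72.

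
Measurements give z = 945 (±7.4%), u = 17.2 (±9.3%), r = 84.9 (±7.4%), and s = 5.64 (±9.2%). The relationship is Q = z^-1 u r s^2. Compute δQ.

Q is a product of powers, so relative uncertainties combine in quadrature:
  (-1·δz/z)² = (-1×0.0740)² = 0.00548;  (1·δu/u)² = (1×0.0930)² = 0.00865;  (1·δr/r)² = (1×0.0740)² = 0.00548;  (2·δs/s)² = (2×0.0920)² = 0.0339
δQ/Q = √(0.0535) = 0.231
Q = 49.2, so δQ = 0.231 × 49.2 = 11.4.

11.4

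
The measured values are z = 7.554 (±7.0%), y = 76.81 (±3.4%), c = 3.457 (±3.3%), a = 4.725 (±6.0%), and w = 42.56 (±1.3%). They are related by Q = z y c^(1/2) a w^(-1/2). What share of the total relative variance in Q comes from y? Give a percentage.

11.6%

(δQ/Q)² = (1·δz/z)² + (1·δy/y)² + (½·δc/c)² + (1·δa/a)² + (−½·δw/w)²
  z term: (1×0.0700)² = 0.00490
  y term: (1×0.0340)² = 0.00116
  c term: (0.5×0.0330)² = 0.000272
  a term: (1×0.0600)² = 0.00360
  w term: (-0.5×0.0130)² = 4.23e-05
Total = 0.00997. Share from y = 0.00116/0.00997 = 0.116.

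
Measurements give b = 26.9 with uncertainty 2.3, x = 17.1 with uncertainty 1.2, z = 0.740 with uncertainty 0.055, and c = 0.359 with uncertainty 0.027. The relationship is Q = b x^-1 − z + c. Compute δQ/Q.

Let p = b·x^-1 = 1.57. δp/p = √((1·δb/b)² + (-1·δx/x)²) = √(0.00731 + 0.00492) = 0.111, so δp = 0.174.
Q = p − z + c: δQ = √(δp² + δz² + δc²) = √(0.0303 + 0.00302 + 0.000729) = 0.184
Q = 1.19, so δQ/Q = 0.184/1.19 = 0.155.

0.155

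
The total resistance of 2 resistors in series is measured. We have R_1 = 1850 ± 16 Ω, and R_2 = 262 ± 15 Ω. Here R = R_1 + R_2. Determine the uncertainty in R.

21.9 Ω

R is a linear combination, so absolute uncertainties add in quadrature:
  (δR_1)² = 256;  (δR_2)² = 225
δR = √(481) = 21.9 Ω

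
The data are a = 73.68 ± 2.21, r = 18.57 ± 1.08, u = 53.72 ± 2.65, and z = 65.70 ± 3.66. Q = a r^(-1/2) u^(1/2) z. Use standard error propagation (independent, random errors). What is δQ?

Q is a product of powers, so relative uncertainties combine in quadrature:
  (1·δa/a)² = (1×0.0300)² = 0.000900;  (−½·δr/r)² = (-0.5×0.0582)² = 0.000846;  (½·δu/u)² = (0.5×0.0493)² = 0.000608;  (1·δz/z)² = (1×0.0557)² = 0.00310
δQ/Q = √(0.00546) = 0.0739
Q = 8233, so δQ = 0.0739 × 8233 = 608.

608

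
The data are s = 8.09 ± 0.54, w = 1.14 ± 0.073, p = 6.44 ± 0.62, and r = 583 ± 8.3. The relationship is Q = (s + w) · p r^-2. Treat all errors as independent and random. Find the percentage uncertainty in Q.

Let u = s + w = 9.23. δu = √(δs² + δw²) = √(0.292 + 0.00533) = 0.545, so δu/u = 0.0590.
Q is then a monomial in u, p, r:
δQ/Q = √((δu/u)² + (1·δp/p)² + (-2·δr/r)²) = √(0.00349 + 0.00927 + 0.000811) = 0.116

11.6%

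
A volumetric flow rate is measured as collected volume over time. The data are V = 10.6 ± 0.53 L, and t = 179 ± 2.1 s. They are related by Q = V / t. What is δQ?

Products/powers → add relative errors in quadrature, weighted by exponent:
  (1·δV/V)² = (1×0.0500)² = 0.00250;  (-1·δt/t)² = (-1×0.0117)² = 0.000138
δQ/Q = √(0.00264) = 0.0514
Q = 0.0592 L/s, so δQ = 0.0514 × 0.0592 = 0.00304 L/s.

0.00304 L/s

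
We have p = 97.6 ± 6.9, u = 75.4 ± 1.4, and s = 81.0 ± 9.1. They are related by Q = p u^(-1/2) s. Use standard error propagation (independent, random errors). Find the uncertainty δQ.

Products/powers → add relative errors in quadrature, weighted by exponent:
  (1·δp/p)² = (1×0.0707)² = 0.00500;  (−½·δu/u)² = (-0.5×0.0186)² = 8.62e-05;  (1·δs/s)² = (1×0.112)² = 0.0126
δQ/Q = √(0.0177) = 0.133
Q = 910, so δQ = 0.133 × 910 = 121.

121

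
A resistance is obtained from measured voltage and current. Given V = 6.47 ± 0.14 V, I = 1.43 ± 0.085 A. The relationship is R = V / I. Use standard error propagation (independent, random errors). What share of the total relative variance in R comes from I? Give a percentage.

(δR/R)² = (1·δV/V)² + (-1·δI/I)²
  V term: (1×0.0216)² = 0.000468
  I term: (-1×0.0594)² = 0.00353
Total = 0.00400. Share from I = 0.00353/0.00400 = 0.883.

88.3%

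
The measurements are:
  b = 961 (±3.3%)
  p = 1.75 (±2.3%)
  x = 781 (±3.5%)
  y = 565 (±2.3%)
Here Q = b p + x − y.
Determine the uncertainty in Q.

74.1

Let w = b·p = 1680. δw/w = √((1·δb/b)² + (1·δp/p)²) = √(0.00109 + 0.000529) = 0.0402, so δw = 67.6.
Q = w + x − y: δQ = √(δw² + δx² + δy²) = √(4580 + 747 + 169) = 74.1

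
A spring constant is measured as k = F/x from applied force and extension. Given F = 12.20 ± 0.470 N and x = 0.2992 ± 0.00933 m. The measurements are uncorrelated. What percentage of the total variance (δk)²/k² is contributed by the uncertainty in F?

(δk/k)² = (1·δF/F)² + (-1·δx/x)²
  F term: (1×0.0385)² = 0.00148
  x term: (-1×0.0312)² = 0.000972
Total = 0.00246. Share from F = 0.00148/0.00246 = 0.604.

60.4%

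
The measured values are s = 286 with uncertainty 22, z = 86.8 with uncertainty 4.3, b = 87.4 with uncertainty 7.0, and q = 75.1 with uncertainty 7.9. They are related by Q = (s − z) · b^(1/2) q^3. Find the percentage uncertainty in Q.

Let u = s − z = 199. δu = √(δs² + δz²) = √(484 + 18.5) = 22.4, so δu/u = 0.113.
Q is then a monomial in u, b, q:
δQ/Q = √((δu/u)² + (½·δb/b)² + (3·δq/q)²) = √(0.0127 + 0.00160 + 0.0996) = 0.337

33.7%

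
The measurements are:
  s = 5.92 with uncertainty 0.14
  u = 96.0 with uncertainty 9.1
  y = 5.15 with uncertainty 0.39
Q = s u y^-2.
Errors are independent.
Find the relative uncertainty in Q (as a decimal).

Products/powers → add relative errors in quadrature, weighted by exponent:
  (1·δs/s)² = (1×0.0236)² = 0.000559;  (1·δu/u)² = (1×0.0948)² = 0.00899;  (-2·δy/y)² = (-2×0.0757)² = 0.0229
δQ/Q = √(0.0325) = 0.180

0.180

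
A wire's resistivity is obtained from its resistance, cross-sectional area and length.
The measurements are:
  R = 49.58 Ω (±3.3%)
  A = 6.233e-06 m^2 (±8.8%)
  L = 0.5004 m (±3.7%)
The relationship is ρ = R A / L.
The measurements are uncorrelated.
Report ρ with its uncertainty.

(6.176 ± 0.624) × 10^-4 Ω·m

Products/powers → add relative errors in quadrature, weighted by exponent:
  (1·δR/R)² = (1×0.0330)² = 0.00109;  (1·δA/A)² = (1×0.0880)² = 0.00774;  (-1·δL/L)² = (-1×0.0370)² = 0.00137
δρ/ρ = √(0.0102) = 0.101
ρ = 0.0006176 Ω·m, so δρ = 0.101 × 0.0006176 = 6.24e-05 Ω·m.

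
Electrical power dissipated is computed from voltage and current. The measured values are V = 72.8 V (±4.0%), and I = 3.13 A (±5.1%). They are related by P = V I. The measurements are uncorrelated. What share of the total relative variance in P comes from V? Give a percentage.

(δP/P)² = (1·δV/V)² + (1·δI/I)²
  V term: (1×0.0400)² = 0.00160
  I term: (1×0.0510)² = 0.00260
Total = 0.00420. Share from V = 0.00160/0.00420 = 0.381.

38.1%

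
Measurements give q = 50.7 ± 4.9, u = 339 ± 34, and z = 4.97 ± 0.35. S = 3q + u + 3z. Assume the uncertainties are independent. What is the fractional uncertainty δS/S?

0.0732

For a sum/difference, combine absolute errors in quadrature:
  (3·δq)² = 216;  (δu)² = 1160;  (3·δz)² = 1.10
δS = √(1370) = 37.1
S = 506, so δS/S = 37.1/506 = 0.0732.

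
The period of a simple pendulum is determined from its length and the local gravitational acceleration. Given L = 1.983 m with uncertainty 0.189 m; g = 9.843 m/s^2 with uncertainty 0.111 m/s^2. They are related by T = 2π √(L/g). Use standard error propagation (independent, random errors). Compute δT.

Since T is a product/quotient, work with relative uncertainties:
  (½·δL/L)² = (0.5×0.0953)² = 0.00227;  (−½·δg/g)² = (-0.5×0.0113)² = 3.18e-05
δT/T = √(0.00230) = 0.0480
T = 2.820 s, so δT = 0.0480 × 2.820 = 0.135 s.

0.135 s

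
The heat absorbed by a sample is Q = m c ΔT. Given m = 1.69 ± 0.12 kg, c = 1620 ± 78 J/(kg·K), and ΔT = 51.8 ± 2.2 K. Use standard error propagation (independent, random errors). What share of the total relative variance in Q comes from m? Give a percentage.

(δQ/Q)² = (1·δm/m)² + (1·δc/c)² + (1·δΔT/ΔT)²
  m term: (1×0.0710)² = 0.00504
  c term: (1×0.0481)² = 0.00232
  ΔT term: (1×0.0425)² = 0.00180
Total = 0.00916. Share from m = 0.00504/0.00916 = 0.550.

55.0%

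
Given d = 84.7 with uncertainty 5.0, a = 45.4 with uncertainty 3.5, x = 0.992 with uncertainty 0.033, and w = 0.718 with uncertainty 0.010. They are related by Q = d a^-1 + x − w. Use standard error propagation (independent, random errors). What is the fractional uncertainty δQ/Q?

0.0862

Let p = d·a^-1 = 1.87. δp/p = √((1·δd/d)² + (-1·δa/a)²) = √(0.00348 + 0.00594) = 0.0971, so δp = 0.181.
Q = p + x − w: δQ = √(δp² + δx² + δw²) = √(0.0328 + 0.00109 + 0.000100) = 0.184
Q = 2.14, so δQ/Q = 0.184/2.14 = 0.0862.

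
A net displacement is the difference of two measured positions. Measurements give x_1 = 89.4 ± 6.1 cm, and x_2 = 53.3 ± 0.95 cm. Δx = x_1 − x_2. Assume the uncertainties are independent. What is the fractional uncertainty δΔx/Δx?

0.171

For a sum/difference, combine absolute errors in quadrature:
  (δx_1)² = 37.2;  (δx_2)² = 0.902
δΔx = √(38.1) = 6.17 cm
Δx = 36.1 cm, so δΔx/Δx = 6.17/36.1 = 0.171.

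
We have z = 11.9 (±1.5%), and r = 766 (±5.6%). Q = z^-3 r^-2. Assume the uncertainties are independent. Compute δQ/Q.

Relative error in a monomial: (δQ/Q)² = Σ (nᵢ · δxᵢ/xᵢ)².
  (-3·δz/z)² = (-3×0.0150)² = 0.00202;  (-2·δr/r)² = (-2×0.0560)² = 0.0125
δQ/Q = √(0.0146) = 0.121

0.121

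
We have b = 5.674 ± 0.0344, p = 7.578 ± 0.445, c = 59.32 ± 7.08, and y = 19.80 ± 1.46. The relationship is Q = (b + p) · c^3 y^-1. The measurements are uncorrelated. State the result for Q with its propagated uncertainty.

139700 ± 51300

Let u = b + p = 13.25. δu = √(δb² + δp²) = √(0.00118 + 0.198) = 0.446, so δu/u = 0.0337.
Q is then a monomial in u, c, y:
δQ/Q = √((δu/u)² + (3·δc/c)² + (-1·δy/y)²) = √(0.00113 + 0.128 + 0.00544) = 0.367
Q = 139700, so δQ = 0.367 × 139700 = 51300.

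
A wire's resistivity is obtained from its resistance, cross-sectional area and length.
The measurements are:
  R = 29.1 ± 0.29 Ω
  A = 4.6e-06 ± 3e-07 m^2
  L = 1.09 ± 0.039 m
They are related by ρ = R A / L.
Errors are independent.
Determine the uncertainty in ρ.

Products/powers → add relative errors in quadrature, weighted by exponent:
  (1·δR/R)² = (1×0.00997)² = 9.93e-05;  (1·δA/A)² = (1×0.0652)² = 0.00425;  (-1·δL/L)² = (-1×0.0358)² = 0.00128
δρ/ρ = √(0.00563) = 0.0751
ρ = 0.000123 Ω·m, so δρ = 0.0751 × 0.000123 = 9.22e-06 Ω·m.

9.22e-06 Ω·m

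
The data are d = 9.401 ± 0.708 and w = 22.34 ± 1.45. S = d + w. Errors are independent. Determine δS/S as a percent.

5.08%

Sums and differences: (δS)² = Σ (cᵢ δxᵢ)².
  (δd)² = 0.501;  (δw)² = 2.10
δS = √(2.60) = 1.61
S = 31.74, so δS/S = 1.61/31.74 = 0.0508.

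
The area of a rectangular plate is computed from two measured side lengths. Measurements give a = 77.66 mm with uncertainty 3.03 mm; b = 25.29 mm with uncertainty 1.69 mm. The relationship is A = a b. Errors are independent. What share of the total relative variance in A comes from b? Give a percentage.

(δA/A)² = (1·δa/a)² + (1·δb/b)²
  a term: (1×0.0390)² = 0.00152
  b term: (1×0.0668)² = 0.00447
Total = 0.00599. Share from b = 0.00447/0.00599 = 0.746.

74.6%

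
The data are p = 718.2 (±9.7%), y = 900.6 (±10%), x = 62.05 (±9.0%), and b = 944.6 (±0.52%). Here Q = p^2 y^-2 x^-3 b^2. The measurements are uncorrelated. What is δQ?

Relative error in a monomial: (δQ/Q)² = Σ (nᵢ · δxᵢ/xᵢ)².
  (2·δp/p)² = (2×0.0970)² = 0.0376;  (-2·δy/y)² = (-2×0.100)² = 0.0400;  (-3·δx/x)² = (-3×0.0900)² = 0.0729;  (2·δb/b)² = (2×0.00520)² = 0.000108
δQ/Q = √(0.151) = 0.388
Q = 2.375, so δQ = 0.388 × 2.375 = 0.922.

0.922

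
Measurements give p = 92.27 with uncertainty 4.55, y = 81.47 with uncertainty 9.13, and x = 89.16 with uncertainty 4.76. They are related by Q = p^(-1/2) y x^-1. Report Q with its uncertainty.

Relative error in a monomial: (δQ/Q)² = Σ (nᵢ · δxᵢ/xᵢ)².
  (−½·δp/p)² = (-0.5×0.0493)² = 0.000608;  (1·δy/y)² = (1×0.112)² = 0.0126;  (-1·δx/x)² = (-1×0.0534)² = 0.00285
δQ/Q = √(0.0160) = 0.127
Q = 0.09513, so δQ = 0.127 × 0.09513 = 0.0120.

0.09513 ± 0.0120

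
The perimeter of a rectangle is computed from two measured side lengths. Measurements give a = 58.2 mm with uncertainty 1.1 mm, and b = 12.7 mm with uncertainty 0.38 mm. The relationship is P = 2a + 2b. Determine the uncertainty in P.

Absolute uncertainties add in quadrature for a linear combination:
  (2·δa)² = 4.84;  (2·δb)² = 0.578
δP = √(5.42) = 2.33 mm

2.33 mm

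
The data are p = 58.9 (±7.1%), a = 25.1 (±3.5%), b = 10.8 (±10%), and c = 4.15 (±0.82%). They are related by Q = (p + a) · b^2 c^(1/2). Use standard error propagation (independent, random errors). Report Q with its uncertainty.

20000 ± 4120

Let u = p + a = 84.0. δu = √(δp² + δa²) = √(17.5 + 0.772) = 4.27, so δu/u = 0.0509.
Q is then a monomial in u, b, c:
δQ/Q = √((δu/u)² + (2·δb/b)² + (½·δc/c)²) = √(0.00259 + 0.0400 + 1.68e-05) = 0.206
Q = 20000, so δQ = 0.206 × 20000 = 4120.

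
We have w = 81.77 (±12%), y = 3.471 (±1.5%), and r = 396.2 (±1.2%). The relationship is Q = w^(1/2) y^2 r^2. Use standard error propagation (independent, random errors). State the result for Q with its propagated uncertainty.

Each factor contributes (exponent × relative error)² to (δQ/Q)²:
  (½·δw/w)² = (0.5×0.120)² = 0.00360;  (2·δy/y)² = (2×0.0150)² = 0.000900;  (2·δr/r)² = (2×0.0120)² = 0.000576
δQ/Q = √(0.00508) = 0.0712
Q = 1.71e+07, so δQ = 0.0712 × 1.71e+07 = 1.22e+06.

(1.710 ± 0.122) × 10^7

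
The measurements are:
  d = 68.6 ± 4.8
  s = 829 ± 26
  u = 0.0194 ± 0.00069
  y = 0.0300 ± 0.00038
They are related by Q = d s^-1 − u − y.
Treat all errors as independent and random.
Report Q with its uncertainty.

0.0334 ± 0.00639

Let p = d·s^-1 = 0.0828. δp/p = √((1·δd/d)² + (-1·δs/s)²) = √(0.00490 + 0.000984) = 0.0767, so δp = 0.00635.
Q = p − u − y: δQ = √(δp² + δu² + δy²) = √(4.03e-05 + 4.76e-07 + 1.44e-07) = 0.00639
Q = 0.0334.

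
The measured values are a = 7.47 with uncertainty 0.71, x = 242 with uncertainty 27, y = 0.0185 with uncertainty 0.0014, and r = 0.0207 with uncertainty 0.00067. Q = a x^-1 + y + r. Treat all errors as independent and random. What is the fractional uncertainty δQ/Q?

0.0683

Let p = a·x^-1 = 0.0309. δp/p = √((1·δa/a)² + (-1·δx/x)²) = √(0.00903 + 0.0124) = 0.147, so δp = 0.00452.
Q = p + y + r: δQ = √(δp² + δy² + δr²) = √(2.05e-05 + 1.96e-06 + 4.49e-07) = 0.00478
Q = 0.0701, so δQ/Q = 0.00478/0.0701 = 0.0683.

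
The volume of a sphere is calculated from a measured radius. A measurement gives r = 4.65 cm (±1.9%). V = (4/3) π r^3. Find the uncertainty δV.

24.0 cm^3

For a monomial V ∝ r^3, fractional errors add in quadrature:
  (3·δr/r)² = (3×0.0190)² = 0.00325
δV/V = √(0.00325) = 0.0570
V = 421 cm^3, so δV = 0.0570 × 421 = 24.0 cm^3.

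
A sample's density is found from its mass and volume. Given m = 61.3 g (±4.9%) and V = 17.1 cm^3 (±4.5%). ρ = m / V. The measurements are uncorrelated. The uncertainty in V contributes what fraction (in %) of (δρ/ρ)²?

(δρ/ρ)² = (1·δm/m)² + (-1·δV/V)²
  m term: (1×0.0490)² = 0.00240
  V term: (-1×0.0450)² = 0.00202
Total = 0.00443. Share from V = 0.00202/0.00443 = 0.458.

45.8%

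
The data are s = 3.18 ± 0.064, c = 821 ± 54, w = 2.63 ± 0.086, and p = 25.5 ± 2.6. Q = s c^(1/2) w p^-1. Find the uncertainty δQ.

1.07

Products/powers → add relative errors in quadrature, weighted by exponent:
  (1·δs/s)² = (1×0.0201)² = 0.000405;  (½·δc/c)² = (0.5×0.0658)² = 0.00108;  (1·δw/w)² = (1×0.0327)² = 0.00107;  (-1·δp/p)² = (-1×0.102)² = 0.0104
δQ/Q = √(0.0130) = 0.114
Q = 9.40, so δQ = 0.114 × 9.40 = 1.07.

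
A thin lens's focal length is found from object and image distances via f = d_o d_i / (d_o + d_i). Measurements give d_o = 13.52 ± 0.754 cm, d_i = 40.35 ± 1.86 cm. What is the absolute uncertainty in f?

∂f/∂d_o = (d_i/(d_o+d_i))² = 0.561;  ∂f/∂d_i = (d_o/(d_o+d_i))² = 0.0630
δf = √((∂f/∂d_o · δd_o)² + (∂f/∂d_i · δd_i)²) = √(0.179 + 0.0137) = 0.439 cm

0.439 cm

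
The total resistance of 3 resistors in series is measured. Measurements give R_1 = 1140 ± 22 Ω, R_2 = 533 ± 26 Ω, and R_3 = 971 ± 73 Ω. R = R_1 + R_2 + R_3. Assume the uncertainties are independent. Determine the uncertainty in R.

For a sum/difference, combine absolute errors in quadrature:
  (δR_1)² = 484;  (δR_2)² = 676;  (δR_3)² = 5330
δR = √(6490) = 80.6 Ω

80.6 Ω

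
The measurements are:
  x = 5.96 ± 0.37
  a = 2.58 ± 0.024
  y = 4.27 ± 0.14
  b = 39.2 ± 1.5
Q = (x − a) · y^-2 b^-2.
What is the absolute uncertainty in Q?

1.8e-05

Let u = x − a = 3.38. δu = √(δx² + δa²) = √(0.137 + 0.000576) = 0.371, so δu/u = 0.110.
Q is then a monomial in u, y, b:
δQ/Q = √((δu/u)² + (-2·δy/y)² + (-2·δb/b)²) = √(0.0120 + 0.00430 + 0.00586) = 0.149
Q = 0.000121, so δQ = 0.149 × 0.000121 = 1.8e-05.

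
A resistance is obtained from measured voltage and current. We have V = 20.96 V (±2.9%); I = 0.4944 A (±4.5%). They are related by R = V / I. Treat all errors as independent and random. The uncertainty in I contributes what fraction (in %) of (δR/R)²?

70.7%

(δR/R)² = (1·δV/V)² + (-1·δI/I)²
  V term: (1×0.0290)² = 0.000841
  I term: (-1×0.0450)² = 0.00202
Total = 0.00287. Share from I = 0.00202/0.00287 = 0.707.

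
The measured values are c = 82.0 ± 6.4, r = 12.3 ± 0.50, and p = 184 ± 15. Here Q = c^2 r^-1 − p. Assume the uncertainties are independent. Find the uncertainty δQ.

89.4

Let w = c^2·r^-1 = 547. δw/w = √((2·δc/c)² + (-1·δr/r)²) = √(0.0244 + 0.00165) = 0.161, so δw = 88.2.
Q = w − p: δQ = √(δw² + δp²) = √(7780 + 225) = 89.4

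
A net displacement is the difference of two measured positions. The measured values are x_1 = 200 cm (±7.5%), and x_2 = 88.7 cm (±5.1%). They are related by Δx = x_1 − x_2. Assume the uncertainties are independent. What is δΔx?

15.7 cm

For a sum/difference, combine absolute errors in quadrature:
  (δx_1)² = 225;  (δx_2)² = 20.5
δΔx = √(245) = 15.7 cm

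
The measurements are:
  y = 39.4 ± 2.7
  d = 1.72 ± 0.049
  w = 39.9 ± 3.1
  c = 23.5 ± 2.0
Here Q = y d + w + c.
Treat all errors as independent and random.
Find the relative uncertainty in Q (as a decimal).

Let p = y·d = 67.8. δp/p = √((1·δy/y)² + (1·δd/d)²) = √(0.00470 + 0.000812) = 0.0742, so δp = 5.03.
Q = p + w + c: δQ = √(δp² + δw² + δc²) = √(25.3 + 9.61 + 4.00) = 6.24
Q = 131, so δQ/Q = 6.24/131 = 0.0476.

0.0476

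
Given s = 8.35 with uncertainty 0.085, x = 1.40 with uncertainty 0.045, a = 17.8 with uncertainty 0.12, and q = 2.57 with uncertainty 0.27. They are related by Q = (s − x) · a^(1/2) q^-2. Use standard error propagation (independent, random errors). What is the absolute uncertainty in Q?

0.935

Let u = s − x = 6.95. δu = √(δs² + δx²) = √(0.00723 + 0.00202) = 0.0962, so δu/u = 0.0138.
Q is then a monomial in u, a, q:
δQ/Q = √((δu/u)² + (½·δa/a)² + (-2·δq/q)²) = √(0.000192 + 1.14e-05 + 0.0441) = 0.211
Q = 4.44, so δQ = 0.211 × 4.44 = 0.935.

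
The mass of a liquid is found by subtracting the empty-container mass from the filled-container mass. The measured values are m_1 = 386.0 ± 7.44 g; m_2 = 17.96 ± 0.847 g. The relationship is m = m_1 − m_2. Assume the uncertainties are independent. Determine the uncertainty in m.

Sums and differences: (δm)² = Σ (cᵢ δxᵢ)².
  (δm_1)² = 55.4;  (δm_2)² = 0.717
δm = √(56.1) = 7.49 g

7.49 g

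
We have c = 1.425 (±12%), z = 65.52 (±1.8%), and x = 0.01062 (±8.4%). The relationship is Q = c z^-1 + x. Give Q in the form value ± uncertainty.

0.03237 ± 0.00279

Let p = c·z^-1 = 0.02175. δp/p = √((1·δc/c)² + (-1·δz/z)²) = √(0.0144 + 0.000324) = 0.121, so δp = 0.00264.
Q = p + x: δQ = √(δp² + δx²) = √(6.96e-06 + 7.96e-07) = 0.00279
Q = 0.03237.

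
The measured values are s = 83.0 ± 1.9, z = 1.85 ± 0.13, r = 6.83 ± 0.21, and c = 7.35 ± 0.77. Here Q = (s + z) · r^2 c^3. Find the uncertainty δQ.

Let u = s + z = 84.8. δu = √(δs² + δz²) = √(3.61 + 0.0169) = 1.90, so δu/u = 0.0224.
Q is then a monomial in u, r, c:
δQ/Q = √((δu/u)² + (2·δr/r)² + (3·δc/c)²) = √(0.000504 + 0.00378 + 0.0988) = 0.321
Q = 1.57e+06, so δQ = 0.321 × 1.57e+06 = 5.05e+05.

5.05e+05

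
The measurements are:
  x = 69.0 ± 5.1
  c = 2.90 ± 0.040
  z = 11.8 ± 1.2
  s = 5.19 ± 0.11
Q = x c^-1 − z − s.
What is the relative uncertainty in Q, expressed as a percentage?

31.7%

Let p = x·c^-1 = 23.8. δp/p = √((1·δx/x)² + (-1·δc/c)²) = √(0.00546 + 0.000190) = 0.0752, so δp = 1.79.
Q = p − z − s: δQ = √(δp² + δz² + δs²) = √(3.20 + 1.44 + 0.0121) = 2.16
Q = 6.80, so δQ/Q = 2.16/6.80 = 0.317.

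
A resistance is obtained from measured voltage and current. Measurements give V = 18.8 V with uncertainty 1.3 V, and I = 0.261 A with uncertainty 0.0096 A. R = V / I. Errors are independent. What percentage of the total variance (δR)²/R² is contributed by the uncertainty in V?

(δR/R)² = (1·δV/V)² + (-1·δI/I)²
  V term: (1×0.0691)² = 0.00478
  I term: (-1×0.0368)² = 0.00135
Total = 0.00613. Share from V = 0.00478/0.00613 = 0.779.

77.9%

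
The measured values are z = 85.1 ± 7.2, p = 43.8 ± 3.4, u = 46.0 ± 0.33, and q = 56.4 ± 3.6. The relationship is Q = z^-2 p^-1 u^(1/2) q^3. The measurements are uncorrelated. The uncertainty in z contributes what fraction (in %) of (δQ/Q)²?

40.1%

(δQ/Q)² = (-2·δz/z)² + (-1·δp/p)² + (½·δu/u)² + (3·δq/q)²
  z term: (-2×0.0846)² = 0.0286
  p term: (-1×0.0776)² = 0.00603
  u term: (0.5×0.00717)² = 1.29e-05
  q term: (3×0.0638)² = 0.0367
Total = 0.0713. Share from z = 0.0286/0.0713 = 0.401.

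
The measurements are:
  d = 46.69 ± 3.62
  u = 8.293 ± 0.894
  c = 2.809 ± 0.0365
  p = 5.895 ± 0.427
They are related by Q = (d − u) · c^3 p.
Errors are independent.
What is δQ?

Let w = d − u = 38.40. δw = √(δd² + δu²) = √(13.1 + 0.799) = 3.73, so δw/w = 0.0971.
Q is then a monomial in w, c, p:
δQ/Q = √((δw/w)² + (3·δc/c)² + (1·δp/p)²) = √(0.00943 + 0.00152 + 0.00525) = 0.127
Q = 5017, so δQ = 0.127 × 5017 = 638.

638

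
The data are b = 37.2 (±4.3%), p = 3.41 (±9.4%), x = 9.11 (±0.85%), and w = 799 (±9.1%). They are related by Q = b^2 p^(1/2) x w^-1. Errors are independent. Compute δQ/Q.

0.134

Since Q is a product/quotient, work with relative uncertainties:
  (2·δb/b)² = (2×0.0430)² = 0.00740;  (½·δp/p)² = (0.5×0.0940)² = 0.00221;  (1·δx/x)² = (1×0.00850)² = 7.23e-05;  (-1·δw/w)² = (-1×0.0910)² = 0.00828
δQ/Q = √(0.0180) = 0.134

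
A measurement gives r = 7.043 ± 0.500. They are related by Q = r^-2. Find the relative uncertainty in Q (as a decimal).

0.142

Q ∝ r^-2, so δQ/Q = |-2| · δr/r = 2 × 0.0710 = 0.142.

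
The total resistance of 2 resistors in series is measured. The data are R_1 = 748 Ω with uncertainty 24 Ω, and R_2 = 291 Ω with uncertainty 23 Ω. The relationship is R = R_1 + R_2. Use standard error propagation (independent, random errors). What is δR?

Each term contributes (cᵢ δxᵢ)² to (δR)²:
  (δR_1)² = 576;  (δR_2)² = 529
δR = √(1100) = 33.2 Ω

33.2 Ω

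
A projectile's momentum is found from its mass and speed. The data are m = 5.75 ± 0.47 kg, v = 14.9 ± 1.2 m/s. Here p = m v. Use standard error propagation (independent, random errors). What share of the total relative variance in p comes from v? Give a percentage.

(δp/p)² = (1·δm/m)² + (1·δv/v)²
  m term: (1×0.0817)² = 0.00668
  v term: (1×0.0805)² = 0.00649
Total = 0.0132. Share from v = 0.00649/0.0132 = 0.493.

49.3%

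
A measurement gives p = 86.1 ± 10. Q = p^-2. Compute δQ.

3.13e-05

Since Q is a product/quotient, work with relative uncertainties:
  (-2·δp/p)² = (-2×0.116)² = 0.0540
δQ/Q = √(0.0540) = 0.232
Q = 0.000135, so δQ = 0.232 × 0.000135 = 3.13e-05.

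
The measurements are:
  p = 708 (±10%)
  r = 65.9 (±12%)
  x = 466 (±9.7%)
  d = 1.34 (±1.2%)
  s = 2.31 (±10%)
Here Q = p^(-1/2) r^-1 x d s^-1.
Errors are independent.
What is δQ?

0.0294

Relative error in a monomial: (δQ/Q)² = Σ (nᵢ · δxᵢ/xᵢ)².
  (−½·δp/p)² = (-0.5×0.100)² = 0.00250;  (-1·δr/r)² = (-1×0.120)² = 0.0144;  (1·δx/x)² = (1×0.0970)² = 0.00941;  (1·δd/d)² = (1×0.0120)² = 0.000144;  (-1·δs/s)² = (-1×0.100)² = 0.0100
δQ/Q = √(0.0365) = 0.191
Q = 0.154, so δQ = 0.191 × 0.154 = 0.0294.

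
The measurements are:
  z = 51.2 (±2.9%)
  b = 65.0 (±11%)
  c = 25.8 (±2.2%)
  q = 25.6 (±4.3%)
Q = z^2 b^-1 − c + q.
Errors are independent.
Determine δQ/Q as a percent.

Let p = z^2·b^-1 = 40.3. δp/p = √((2·δz/z)² + (-1·δb/b)²) = √(0.00336 + 0.0121) = 0.124, so δp = 5.02.
Q = p − c + q: δQ = √(δp² + δc² + δq²) = √(25.2 + 0.322 + 1.21) = 5.17
Q = 40.1, so δQ/Q = 5.17/40.1 = 0.129.

12.9%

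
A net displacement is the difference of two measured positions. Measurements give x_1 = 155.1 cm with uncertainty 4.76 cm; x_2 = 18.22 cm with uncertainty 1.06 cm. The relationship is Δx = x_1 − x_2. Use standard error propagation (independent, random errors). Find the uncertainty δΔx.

4.88 cm

Sums and differences: (δΔx)² = Σ (cᵢ δxᵢ)².
  (δx_1)² = 22.7;  (δx_2)² = 1.12
δΔx = √(23.8) = 4.88 cm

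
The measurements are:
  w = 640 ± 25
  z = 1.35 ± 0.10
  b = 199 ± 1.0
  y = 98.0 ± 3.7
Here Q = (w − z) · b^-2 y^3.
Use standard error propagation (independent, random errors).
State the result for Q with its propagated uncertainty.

Let u = w − z = 639. δu = √(δw² + δz²) = √(625 + 0.0100) = 25.0, so δu/u = 0.0391.
Q is then a monomial in u, b, y:
δQ/Q = √((δu/u)² + (-2·δb/b)² + (3·δy/y)²) = √(0.00153 + 0.000101 + 0.0128) = 0.120
Q = 15200, so δQ = 0.120 × 15200 = 1830.

15200 ± 1830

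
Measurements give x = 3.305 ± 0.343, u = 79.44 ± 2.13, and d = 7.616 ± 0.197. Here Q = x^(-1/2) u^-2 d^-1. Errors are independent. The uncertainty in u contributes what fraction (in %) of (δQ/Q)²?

46.1%

(δQ/Q)² = (−½·δx/x)² + (-2·δu/u)² + (-1·δd/d)²
  x term: (-0.5×0.104)² = 0.00269
  u term: (-2×0.0268)² = 0.00288
  d term: (-1×0.0259)² = 0.000669
Total = 0.00624. Share from u = 0.00288/0.00624 = 0.461.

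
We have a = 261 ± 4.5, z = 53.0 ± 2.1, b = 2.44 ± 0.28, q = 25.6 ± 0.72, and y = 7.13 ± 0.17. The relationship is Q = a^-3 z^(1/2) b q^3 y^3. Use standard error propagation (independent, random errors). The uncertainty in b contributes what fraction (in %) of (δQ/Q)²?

46.3%

(δQ/Q)² = (-3·δa/a)² + (½·δz/z)² + (1·δb/b)² + (3·δq/q)² + (3·δy/y)²
  a term: (-3×0.0172)² = 0.00268
  z term: (0.5×0.0396)² = 0.000392
  b term: (1×0.115)² = 0.0132
  q term: (3×0.0281)² = 0.00712
  y term: (3×0.0238)² = 0.00512
Total = 0.0285. Share from b = 0.0132/0.0285 = 0.463.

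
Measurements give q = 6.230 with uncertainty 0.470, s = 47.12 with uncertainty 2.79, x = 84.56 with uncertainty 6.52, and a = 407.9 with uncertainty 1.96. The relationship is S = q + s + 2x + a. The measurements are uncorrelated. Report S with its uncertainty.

630.4 ± 13.5

Absolute uncertainties add in quadrature for a linear combination:
  (δq)² = 0.221;  (δs)² = 7.78;  (2·δx)² = 170;  (δa)² = 3.84
δS = √(182) = 13.5
S = 630.4.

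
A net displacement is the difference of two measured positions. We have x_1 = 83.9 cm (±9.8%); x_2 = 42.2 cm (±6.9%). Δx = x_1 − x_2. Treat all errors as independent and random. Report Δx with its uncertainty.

41.7 ± 8.72 cm

Δx is a linear combination, so absolute uncertainties add in quadrature:
  (δx_1)² = 67.6;  (δx_2)² = 8.48
δΔx = √(76.1) = 8.72 cm
Δx = 41.7 cm.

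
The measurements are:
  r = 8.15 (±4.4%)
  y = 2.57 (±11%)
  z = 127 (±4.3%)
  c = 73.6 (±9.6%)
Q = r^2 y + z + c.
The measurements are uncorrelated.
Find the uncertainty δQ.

Let p = r^2·y = 171. δp/p = √((2·δr/r)² + (1·δy/y)²) = √(0.00774 + 0.0121) = 0.141, so δp = 24.0.
Q = p + z + c: δQ = √(δp² + δz² + δc²) = √(578 + 29.8 + 49.9) = 25.7

25.7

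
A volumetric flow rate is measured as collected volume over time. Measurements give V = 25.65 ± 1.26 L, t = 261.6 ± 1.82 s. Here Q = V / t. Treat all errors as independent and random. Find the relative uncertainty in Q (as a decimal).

Q is a product of powers, so relative uncertainties combine in quadrature:
  (1·δV/V)² = (1×0.0491)² = 0.00241;  (-1·δt/t)² = (-1×0.00696)² = 4.84e-05
δQ/Q = √(0.00246) = 0.0496

0.0496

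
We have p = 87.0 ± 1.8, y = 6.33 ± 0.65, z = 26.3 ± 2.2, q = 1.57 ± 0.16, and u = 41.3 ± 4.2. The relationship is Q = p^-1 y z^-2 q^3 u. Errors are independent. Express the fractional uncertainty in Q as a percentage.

37.8%

Since Q is a product/quotient, work with relative uncertainties:
  (-1·δp/p)² = (-1×0.0207)² = 0.000428;  (1·δy/y)² = (1×0.103)² = 0.0105;  (-2·δz/z)² = (-2×0.0837)² = 0.0280;  (3·δq/q)² = (3×0.102)² = 0.0935;  (1·δu/u)² = (1×0.102)² = 0.0103
δQ/Q = √(0.143) = 0.378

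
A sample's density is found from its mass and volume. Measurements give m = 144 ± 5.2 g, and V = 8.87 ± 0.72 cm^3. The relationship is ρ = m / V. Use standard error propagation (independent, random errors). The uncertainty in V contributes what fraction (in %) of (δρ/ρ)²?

(δρ/ρ)² = (1·δm/m)² + (-1·δV/V)²
  m term: (1×0.0361)² = 0.00130
  V term: (-1×0.0812)² = 0.00659
Total = 0.00789. Share from V = 0.00659/0.00789 = 0.835.

83.5%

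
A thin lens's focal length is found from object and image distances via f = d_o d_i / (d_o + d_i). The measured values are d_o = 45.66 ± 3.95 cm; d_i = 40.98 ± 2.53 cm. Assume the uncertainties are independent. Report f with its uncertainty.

∂f/∂d_o = (d_i/(d_o+d_i))² = 0.224;  ∂f/∂d_i = (d_o/(d_o+d_i))² = 0.278
δf = √((∂f/∂d_o · δd_o)² + (∂f/∂d_i · δd_i)²) = √(0.781 + 0.494) = 1.13 cm
f = 21.60 cm.

21.60 ± 1.13 cm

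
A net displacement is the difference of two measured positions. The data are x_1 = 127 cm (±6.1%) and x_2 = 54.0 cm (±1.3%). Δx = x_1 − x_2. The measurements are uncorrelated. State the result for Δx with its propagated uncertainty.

Sums and differences: (δΔx)² = Σ (cᵢ δxᵢ)².
  (δx_1)² = 60.0;  (δx_2)² = 0.493
δΔx = √(60.5) = 7.78 cm
Δx = 73.0 cm.

73.0 ± 7.78 cm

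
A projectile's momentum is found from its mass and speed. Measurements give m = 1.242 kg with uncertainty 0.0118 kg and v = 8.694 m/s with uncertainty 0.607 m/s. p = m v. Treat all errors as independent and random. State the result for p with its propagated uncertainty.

10.80 ± 0.761 kg·m/s

p is a product of powers, so relative uncertainties combine in quadrature:
  (1·δm/m)² = (1×0.00950)² = 9.03e-05;  (1·δv/v)² = (1×0.0698)² = 0.00487
δp/p = √(0.00496) = 0.0705
p = 10.80 kg·m/s, so δp = 0.0705 × 10.80 = 0.761 kg·m/s.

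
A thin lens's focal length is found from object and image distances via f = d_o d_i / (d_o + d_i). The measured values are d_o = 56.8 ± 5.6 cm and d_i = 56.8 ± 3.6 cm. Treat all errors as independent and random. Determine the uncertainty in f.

1.66 cm

∂f/∂d_o = (d_i/(d_o+d_i))² = 0.250;  ∂f/∂d_i = (d_o/(d_o+d_i))² = 0.250
δf = √((∂f/∂d_o · δd_o)² + (∂f/∂d_i · δd_i)²) = √(1.96 + 0.810) = 1.66 cm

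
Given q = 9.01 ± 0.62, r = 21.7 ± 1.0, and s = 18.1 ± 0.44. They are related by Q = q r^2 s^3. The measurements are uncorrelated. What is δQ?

3.43e+06

Q is a product of powers, so relative uncertainties combine in quadrature:
  (1·δq/q)² = (1×0.0688)² = 0.00474;  (2·δr/r)² = (2×0.0461)² = 0.00849;  (3·δs/s)² = (3×0.0243)² = 0.00532
δQ/Q = √(0.0185) = 0.136
Q = 2.52e+07, so δQ = 0.136 × 2.52e+07 = 3.43e+06.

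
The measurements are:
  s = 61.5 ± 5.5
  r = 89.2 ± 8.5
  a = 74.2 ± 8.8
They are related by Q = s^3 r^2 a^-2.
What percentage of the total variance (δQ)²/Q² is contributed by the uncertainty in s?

43.7%

(δQ/Q)² = (3·δs/s)² + (2·δr/r)² + (-2·δa/a)²
  s term: (3×0.0894)² = 0.0720
  r term: (2×0.0953)² = 0.0363
  a term: (-2×0.119)² = 0.0563
Total = 0.165. Share from s = 0.0720/0.165 = 0.437.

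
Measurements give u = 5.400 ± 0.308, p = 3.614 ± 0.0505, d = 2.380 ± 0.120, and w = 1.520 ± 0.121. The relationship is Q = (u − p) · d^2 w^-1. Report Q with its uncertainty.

6.656 ± 1.44

Let h = u − p = 1.786. δh = √(δu² + δp²) = √(0.0949 + 0.00255) = 0.312, so δh/h = 0.175.
Q is then a monomial in h, d, w:
δQ/Q = √((δh/h)² + (2·δd/d)² + (-1·δw/w)²) = √(0.0305 + 0.0102 + 0.00634) = 0.217
Q = 6.656, so δQ = 0.217 × 6.656 = 1.44.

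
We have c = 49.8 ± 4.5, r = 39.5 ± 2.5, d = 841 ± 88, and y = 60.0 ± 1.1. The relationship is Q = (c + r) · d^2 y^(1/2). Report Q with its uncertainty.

Let u = c + r = 89.3. δu = √(δc² + δr²) = √(20.2 + 6.25) = 5.15, so δu/u = 0.0576.
Q is then a monomial in u, d, y:
δQ/Q = √((δu/u)² + (2·δd/d)² + (½·δy/y)²) = √(0.00332 + 0.0438 + 8.4e-05) = 0.217
Q = 4.89e+08, so δQ = 0.217 × 4.89e+08 = 1.06e+08.

(4.89 ± 1.06) × 10^8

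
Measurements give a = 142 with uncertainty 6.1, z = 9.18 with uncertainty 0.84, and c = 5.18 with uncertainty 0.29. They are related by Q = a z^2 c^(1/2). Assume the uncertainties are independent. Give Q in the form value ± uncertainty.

27200 ± 5180

Q is a product of powers, so relative uncertainties combine in quadrature:
  (1·δa/a)² = (1×0.0430)² = 0.00185;  (2·δz/z)² = (2×0.0915)² = 0.0335;  (½·δc/c)² = (0.5×0.0560)² = 0.000784
δQ/Q = √(0.0361) = 0.190
Q = 27200, so δQ = 0.190 × 27200 = 5180.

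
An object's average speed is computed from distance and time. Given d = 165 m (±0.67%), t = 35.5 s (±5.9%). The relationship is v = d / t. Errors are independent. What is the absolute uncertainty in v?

0.276 m/s

Products/powers → add relative errors in quadrature, weighted by exponent:
  (1·δd/d)² = (1×0.00670)² = 4.49e-05;  (-1·δt/t)² = (-1×0.0590)² = 0.00348
δv/v = √(0.00353) = 0.0594
v = 4.65 m/s, so δv = 0.0594 × 4.65 = 0.276 m/s.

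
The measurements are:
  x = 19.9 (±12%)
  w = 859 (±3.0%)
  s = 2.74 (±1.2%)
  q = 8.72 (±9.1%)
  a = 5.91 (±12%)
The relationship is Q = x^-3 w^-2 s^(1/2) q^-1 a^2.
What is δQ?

5.09e-10

For a monomial Q ∝ x^-3, w^-2, s^(1/2), q^-1, a^2, fractional errors add in quadrature:
  (-3·δx/x)² = (-3×0.120)² = 0.130;  (-2·δw/w)² = (-2×0.0300)² = 0.00360;  (½·δs/s)² = (0.5×0.0120)² = 3.6e-05;  (-1·δq/q)² = (-1×0.0910)² = 0.00828;  (2·δa/a)² = (2×0.120)² = 0.0576
δQ/Q = √(0.199) = 0.446
Q = 1.14e-09, so δQ = 0.446 × 1.14e-09 = 5.09e-10.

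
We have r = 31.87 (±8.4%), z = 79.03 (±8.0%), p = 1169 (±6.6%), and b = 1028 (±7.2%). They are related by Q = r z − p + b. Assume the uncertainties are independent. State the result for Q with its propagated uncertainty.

Let w = r·z = 2519. δw/w = √((1·δr/r)² + (1·δz/z)²) = √(0.00706 + 0.00640) = 0.116, so δw = 292.
Q = w − p + b: δQ = √(δw² + δp² + δb²) = √(85400 + 5950 + 5480) = 311
Q = 2378.

2378 ± 311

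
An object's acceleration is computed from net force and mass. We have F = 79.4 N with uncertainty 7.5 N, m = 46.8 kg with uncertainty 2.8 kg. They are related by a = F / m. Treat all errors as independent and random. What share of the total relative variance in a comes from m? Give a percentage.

(δa/a)² = (1·δF/F)² + (-1·δm/m)²
  F term: (1×0.0945)² = 0.00892
  m term: (-1×0.0598)² = 0.00358
Total = 0.0125. Share from m = 0.00358/0.0125 = 0.286.

28.6%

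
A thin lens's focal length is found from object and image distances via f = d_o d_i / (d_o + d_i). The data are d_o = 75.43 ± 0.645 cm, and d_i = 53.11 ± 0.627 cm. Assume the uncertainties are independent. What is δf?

∂f/∂d_o = (d_i/(d_o+d_i))² = 0.171;  ∂f/∂d_i = (d_o/(d_o+d_i))² = 0.344
δf = √((∂f/∂d_o · δd_o)² + (∂f/∂d_i · δd_i)²) = √(0.0121 + 0.0466) = 0.242 cm

0.242 cm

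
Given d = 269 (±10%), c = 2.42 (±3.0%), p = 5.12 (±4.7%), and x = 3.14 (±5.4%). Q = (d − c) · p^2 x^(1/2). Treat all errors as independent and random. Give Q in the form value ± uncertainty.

12400 ± 1740

Let u = d − c = 267. δu = √(δd² + δc²) = √(724 + 0.00527) = 26.9, so δu/u = 0.101.
Q is then a monomial in u, p, x:
δQ/Q = √((δu/u)² + (2·δp/p)² + (½·δx/x)²) = √(0.0102 + 0.00884 + 0.000729) = 0.141
Q = 12400, so δQ = 0.141 × 12400 = 1740.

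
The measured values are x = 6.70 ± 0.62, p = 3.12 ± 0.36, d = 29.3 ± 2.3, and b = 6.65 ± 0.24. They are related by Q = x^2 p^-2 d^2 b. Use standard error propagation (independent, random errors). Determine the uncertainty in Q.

Since Q is a product/quotient, work with relative uncertainties:
  (2·δx/x)² = (2×0.0925)² = 0.0343;  (-2·δp/p)² = (-2×0.115)² = 0.0533;  (2·δd/d)² = (2×0.0785)² = 0.0246;  (1·δb/b)² = (1×0.0361)² = 0.00130
δQ/Q = √(0.113) = 0.337
Q = 26300, so δQ = 0.337 × 26300 = 8870.

8870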